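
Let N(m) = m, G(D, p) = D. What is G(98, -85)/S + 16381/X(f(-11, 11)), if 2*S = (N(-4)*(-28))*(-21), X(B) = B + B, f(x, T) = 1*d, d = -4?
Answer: -49145/24 ≈ -2047.7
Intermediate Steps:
f(x, T) = -4 (f(x, T) = 1*(-4) = -4)
X(B) = 2*B
S = -1176 (S = (-4*(-28)*(-21))/2 = (112*(-21))/2 = (1/2)*(-2352) = -1176)
G(98, -85)/S + 16381/X(f(-11, 11)) = 98/(-1176) + 16381/((2*(-4))) = 98*(-1/1176) + 16381/(-8) = -1/12 + 16381*(-1/8) = -1/12 - 16381/8 = -49145/24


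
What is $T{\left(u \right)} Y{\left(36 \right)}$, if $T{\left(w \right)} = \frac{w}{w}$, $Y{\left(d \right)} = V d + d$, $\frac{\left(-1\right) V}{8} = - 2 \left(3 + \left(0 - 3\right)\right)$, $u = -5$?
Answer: $36$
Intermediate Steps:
$V = 0$ ($V = - 8 \left(- 2 \left(3 + \left(0 - 3\right)\right)\right) = - 8 \left(- 2 \left(3 - 3\right)\right) = - 8 \left(\left(-2\right) 0\right) = \left(-8\right) 0 = 0$)
$Y{\left(d \right)} = d$ ($Y{\left(d \right)} = 0 d + d = 0 + d = d$)
$T{\left(w \right)} = 1$
$T{\left(u \right)} Y{\left(36 \right)} = 1 \cdot 36 = 36$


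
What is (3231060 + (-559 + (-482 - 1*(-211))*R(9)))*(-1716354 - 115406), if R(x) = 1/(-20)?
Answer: -5917527332108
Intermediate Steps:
R(x) = -1/20
(3231060 + (-559 + (-482 - 1*(-211))*R(9)))*(-1716354 - 115406) = (3231060 + (-559 + (-482 - 1*(-211))*(-1/20)))*(-1716354 - 115406) = (3231060 + (-559 + (-482 + 211)*(-1/20)))*(-1831760) = (3231060 + (-559 - 271*(-1/20)))*(-1831760) = (3231060 + (-559 + 271/20))*(-1831760) = (3231060 - 10909/20)*(-1831760) = (64610291/20)*(-1831760) = -5917527332108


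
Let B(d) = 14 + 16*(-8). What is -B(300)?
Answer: 114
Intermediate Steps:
B(d) = -114 (B(d) = 14 - 128 = -114)
-B(300) = -1*(-114) = 114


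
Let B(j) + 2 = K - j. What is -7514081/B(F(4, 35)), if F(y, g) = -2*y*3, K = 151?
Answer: -7514081/173 ≈ -43434.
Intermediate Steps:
F(y, g) = -6*y
B(j) = 149 - j (B(j) = -2 + (151 - j) = 149 - j)
-7514081/B(F(4, 35)) = -7514081/(149 - (-6)*4) = -7514081/(149 - 1*(-24)) = -7514081/(149 + 24) = -7514081/173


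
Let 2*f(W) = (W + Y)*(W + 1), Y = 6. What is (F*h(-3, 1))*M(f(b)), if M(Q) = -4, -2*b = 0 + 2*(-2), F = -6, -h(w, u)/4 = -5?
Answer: 480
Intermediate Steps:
h(w, u) = 20 (h(w, u) = -4*(-5) = 20)
b = 2 (b = -(0 + 2*(-2))/2 = -(0 - 4)/2 = -½*(-4) = 2)
f(W) = (1 + W)*(6 + W)/2 (f(W) = ((W + 6)*(W + 1))/2 = ((6 + W)*(1 + W))/2 = ((1 + W)*(6 + W))/2 = (1 + W)*(6 + W)/2)
(F*h(-3, 1))*M(f(b)) = -6*20*(-4) = -120*(-4) = 480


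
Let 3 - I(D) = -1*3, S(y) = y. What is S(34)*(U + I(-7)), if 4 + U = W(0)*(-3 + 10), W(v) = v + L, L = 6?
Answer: 1496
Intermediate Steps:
W(v) = 6 + v (W(v) = v + 6 = 6 + v)
I(D) = 6 (I(D) = 3 - (-1)*3 = 3 - 1*(-3) = 3 + 3 = 6)
U = 38 (U = -4 + (6 + 0)*(-3 + 10) = -4 + 6*7 = -4 + 42 = 38)
S(34)*(U + I(-7)) = 34*(38 + 6) = 34*44 = 1496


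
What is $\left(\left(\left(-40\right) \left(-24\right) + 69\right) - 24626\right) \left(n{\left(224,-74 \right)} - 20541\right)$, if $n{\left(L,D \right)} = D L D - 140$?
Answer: $-28456636971$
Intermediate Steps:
$n{\left(L,D \right)} = -140 + L D^{2}$ ($n{\left(L,D \right)} = L D^{2} - 140 = -140 + L D^{2}$)
$\left(\left(\left(-40\right) \left(-24\right) + 69\right) - 24626\right) \left(n{\left(224,-74 \right)} - 20541\right) = \left(\left(\left(-40\right) \left(-24\right) + 69\right) - 24626\right) \left(\left(-140 + 224 \left(-74\right)^{2}\right) - 20541\right) = \left(\left(960 + 69\right) - 24626\right) \left(\left(-140 + 224 \cdot 5476\right) - 20541\right) = \left(1029 - 24626\right) \left(\left(-140 + 1226624\right) - 20541\right) = - 23597 \left(1226484 - 20541\right) = \left(-23597\right) 1205943 = -28456636971$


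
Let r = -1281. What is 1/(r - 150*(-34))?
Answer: 1/3819 ≈ 0.00026185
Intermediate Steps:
1/(r - 150*(-34)) = 1/(-1281 - 150*(-34)) = 1/(-1281 + 5100) = 1/3819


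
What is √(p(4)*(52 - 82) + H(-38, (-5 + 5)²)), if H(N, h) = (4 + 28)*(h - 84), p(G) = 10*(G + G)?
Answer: 4*I*√318 ≈ 71.33*I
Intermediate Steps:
p(G) = 20*G (p(G) = 10*(2*G) = 20*G)
H(N, h) = -2688 + 32*h (H(N, h) = 32*(-84 + h) = -2688 + 32*h)
√(p(4)*(52 - 82) + H(-38, (-5 + 5)²)) = √((20*4)*(52 - 82) + (-2688 + 32*(-5 + 5)²)) = √(80*(-30) + (-2688 + 32*0²)) = √(-2400 + (-2688 + 32*0)) = √(-2400 + (-2688 + 0)) = √(-2400 - 2688) = √(-5088) = 4*I*√318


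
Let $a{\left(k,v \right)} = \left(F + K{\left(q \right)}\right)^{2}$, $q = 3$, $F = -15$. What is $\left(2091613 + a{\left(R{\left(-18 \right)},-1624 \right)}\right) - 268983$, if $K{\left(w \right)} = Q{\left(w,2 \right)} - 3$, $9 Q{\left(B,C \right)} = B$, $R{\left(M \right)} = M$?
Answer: $\frac{16406479}{9} \approx 1.8229 \cdot 10^{6}$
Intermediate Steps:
$Q{\left(B,C \right)} = \frac{B}{9}$
$K{\left(w \right)} = -3 + \frac{w}{9}$ ($K{\left(w \right)} = \frac{w}{9} - 3 = -3 + \frac{w}{9}$)
$a{\left(k,v \right)} = \frac{2809}{9}$ ($a{\left(k,v \right)} = \left(-15 + \left(-3 + \frac{1}{9} \cdot 3\right)\right)^{2} = \left(-15 + \left(-3 + \frac{1}{3}\right)\right)^{2} = \left(-15 - \frac{8}{3}\right)^{2} = \left(- \frac{53}{3}\right)^{2} = \frac{2809}{9}$)
$\left(2091613 + a{\left(R{\left(-18 \right)},-1624 \right)}\right) - 268983 = \left(2091613 + \frac{2809}{9}\right) - 268983 = \frac{18827326}{9} - 268983 = \frac{16406479}{9}$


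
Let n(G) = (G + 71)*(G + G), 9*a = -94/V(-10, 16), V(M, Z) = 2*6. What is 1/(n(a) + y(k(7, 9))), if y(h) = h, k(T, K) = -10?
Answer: -1458/192569 ≈ -0.0075713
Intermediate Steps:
V(M, Z) = 12
a = -47/54 (a = (-94/12)/9 = (-94*1/12)/9 = (1/9)*(-47/6) = -47/54 ≈ -0.87037)
n(G) = 2*G*(71 + G) (n(G) = (71 + G)*(2*G) = 2*G*(71 + G))
1/(n(a) + y(k(7, 9))) = 1/(2*(-47/54)*(71 - 47/54) - 10) = 1/(2*(-47/54)*(3787/54) - 10) = 1/(-177989/1458 - 10) = 1/(-192569/1458) = -1458/192569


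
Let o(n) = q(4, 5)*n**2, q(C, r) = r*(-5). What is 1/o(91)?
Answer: -1/207025 ≈ -4.8303e-6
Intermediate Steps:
q(C, r) = -5*r
o(n) = -25*n**2 (o(n) = (-5*5)*n**2 = -25*n**2)
1/o(91) = 1/(-25*91**2) = 1/(-25*8281) = 1/(-207025) = -1/207025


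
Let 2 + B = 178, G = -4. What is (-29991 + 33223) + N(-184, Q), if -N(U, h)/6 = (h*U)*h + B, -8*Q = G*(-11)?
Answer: 35572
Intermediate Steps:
B = 176 (B = -2 + 178 = 176)
Q = -11/2 (Q = -(-1)*(-11)/2 = -⅛*44 = -11/2 ≈ -5.5000)
N(U, h) = -1056 - 6*U*h² (N(U, h) = -6*((h*U)*h + 176) = -6*((U*h)*h + 176) = -6*(U*h² + 176) = -6*(176 + U*h²) = -1056 - 6*U*h²)
(-29991 + 33223) + N(-184, Q) = (-29991 + 33223) + (-1056 - 6*(-184)*(-11/2)²) = 3232 + (-1056 - 6*(-184)*121/4) = 3232 + (-1056 + 33396) = 3232 + 32340 = 35572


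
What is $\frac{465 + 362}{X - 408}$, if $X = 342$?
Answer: $- \frac{827}{66} \approx -12.53$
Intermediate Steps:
$\frac{465 + 362}{X - 408} = \frac{465 + 362}{342 - 408} = \frac{827}{-66} = 827 \left(- \frac{1}{66}\right) = - \frac{827}{66}$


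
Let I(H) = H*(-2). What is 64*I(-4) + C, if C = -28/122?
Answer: 31218/61 ≈ 511.77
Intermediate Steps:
C = -14/61 (C = -28*1/122 = -14/61 ≈ -0.22951)
I(H) = -2*H
64*I(-4) + C = 64*(-2*(-4)) - 14/61 = 64*8 - 14/61 = 512 - 14/61 = 31218/61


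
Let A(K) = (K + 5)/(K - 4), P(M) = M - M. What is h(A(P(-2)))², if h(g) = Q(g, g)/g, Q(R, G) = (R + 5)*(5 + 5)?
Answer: 900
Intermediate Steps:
Q(R, G) = 50 + 10*R (Q(R, G) = (5 + R)*10 = 50 + 10*R)
P(M) = 0
A(K) = (5 + K)/(-4 + K)
h(g) = (50 + 10*g)/g
h(A(P(-2)))² = (10 + 50/(((5 + 0)/(-4 + 0))))² = (10 + 50/((5/(-4))))² = (10 + 50/((-¼*5)))² = (10 + 50/(-5/4))² = (10 + 50*(-⅘))² = (10 - 40)² = (-30)² = 900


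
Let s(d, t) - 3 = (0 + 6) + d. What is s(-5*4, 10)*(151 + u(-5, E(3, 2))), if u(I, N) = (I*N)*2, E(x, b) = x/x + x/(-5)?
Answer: -1617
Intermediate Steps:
s(d, t) = 9 + d (s(d, t) = 3 + ((0 + 6) + d) = 3 + (6 + d) = 9 + d)
E(x, b) = 1 - x/5 (E(x, b) = 1 + x*(-1/5) = 1 - x/5)
u(I, N) = 2*I*N
s(-5*4, 10)*(151 + u(-5, E(3, 2))) = (9 - 5*4)*(151 + 2*(-5)*(1 - 1/5*3)) = (9 - 20)*(151 + 2*(-5)*(1 - 3/5)) = -11*(151 + 2*(-5)*(2/5)) = -11*(151 - 4) = -11*147 = -1617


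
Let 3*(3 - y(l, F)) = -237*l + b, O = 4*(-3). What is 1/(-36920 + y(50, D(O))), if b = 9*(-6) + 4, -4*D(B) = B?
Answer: -3/98851 ≈ -3.0349e-5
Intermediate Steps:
O = -12
D(B) = -B/4
b = -50 (b = -54 + 4 = -50)
y(l, F) = 59/3 + 79*l (y(l, F) = 3 - (-237*l - 50)/3 = 3 - (-50 - 237*l)/3 = 3 + (50/3 + 79*l) = 59/3 + 79*l)
1/(-36920 + y(50, D(O))) = 1/(-36920 + (59/3 + 79*50)) = 1/(-36920 + (59/3 + 3950)) = 1/(-36920 + 11909/3) = 1/(-98851/3) = -3/98851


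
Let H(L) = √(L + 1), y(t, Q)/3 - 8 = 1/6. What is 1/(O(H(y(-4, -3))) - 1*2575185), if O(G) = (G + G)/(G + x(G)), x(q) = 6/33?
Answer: -5290284271/13623450106112273 + 44*√102/40870350318336819 ≈ -3.8832e-7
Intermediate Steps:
y(t, Q) = 49/2 (y(t, Q) = 24 + 3/6 = 24 + 3*(⅙) = 24 + ½ = 49/2)
H(L) = √(1 + L)
x(q) = 2/11 (x(q) = 6*(1/33) = 2/11)
O(G) = 2*G/(2/11 + G) (O(G) = (G + G)/(G + 2/11) = (2*G)/(2/11 + G) = 2*G/(2/11 + G))
1/(O(H(y(-4, -3))) - 1*2575185) = 1/(22*√(1 + 49/2)/(2 + 11*√(1 + 49/2)) - 1*2575185) = 1/(22*√(51/2)/(2 + 11*√(51/2)) - 2575185) = 1/(22*(√102/2)/(2 + 11*(√102/2)) - 2575185) = 1/(22*(√102/2)/(2 + 11*√102/2) - 2575185) = 1/(11*√102/(2 + 11*√102/2) - 2575185) = 1/(-2575185 + 11*√102/(2 + 11*√102/2))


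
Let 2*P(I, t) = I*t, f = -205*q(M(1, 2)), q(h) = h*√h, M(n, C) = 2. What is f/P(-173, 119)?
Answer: 820*√2/20587 ≈ 0.056329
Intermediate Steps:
q(h) = h^(3/2)
f = -410*√2 ≈ -579.83
P(I, t) = I*t/2 (P(I, t) = (I*t)/2 = I*t/2)
f/P(-173, 119) = (-410*√2)/(((½)*(-173)*119)) = (-410*√2)/(-20587/2) = -410*√2*(-2/20587) = 820*√2/20587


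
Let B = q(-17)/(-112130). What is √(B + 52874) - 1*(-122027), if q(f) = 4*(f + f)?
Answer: 122027 + √166198013925070/56065 ≈ 1.2226e+5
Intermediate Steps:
q(f) = 8*f (q(f) = 4*(2*f) = 8*f)
B = 68/56065 (B = (8*(-17))/(-112130) = -136*(-1/112130) = 68/56065 ≈ 0.0012129)
√(B + 52874) - 1*(-122027) = √(68/56065 + 52874) - 1*(-122027) = √(2964380878/56065) + 122027 = √166198013925070/56065 + 122027 = 122027 + √166198013925070/56065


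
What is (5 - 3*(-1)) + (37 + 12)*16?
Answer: 792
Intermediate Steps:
(5 - 3*(-1)) + (37 + 12)*16 = (5 + 3) + 49*16 = 8 + 784 = 792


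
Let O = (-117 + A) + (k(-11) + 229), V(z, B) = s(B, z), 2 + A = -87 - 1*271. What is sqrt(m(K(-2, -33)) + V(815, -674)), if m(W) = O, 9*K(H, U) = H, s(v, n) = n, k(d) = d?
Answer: 2*sqrt(139) ≈ 23.580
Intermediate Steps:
K(H, U) = H/9
A = -360 (A = -2 + (-87 - 1*271) = -2 + (-87 - 271) = -2 - 358 = -360)
V(z, B) = z
O = -259 (O = (-117 - 360) + (-11 + 229) = -477 + 218 = -259)
m(W) = -259
sqrt(m(K(-2, -33)) + V(815, -674)) = sqrt(-259 + 815) = sqrt(556) = 2*sqrt(139)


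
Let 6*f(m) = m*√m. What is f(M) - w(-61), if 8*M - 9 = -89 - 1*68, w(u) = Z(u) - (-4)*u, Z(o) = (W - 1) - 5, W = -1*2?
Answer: 252 - 37*I*√74/24 ≈ 252.0 - 13.262*I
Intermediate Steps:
W = -2
Z(o) = -8 (Z(o) = (-2 - 1) - 5 = -3 - 5 = -8)
w(u) = -8 + 4*u (w(u) = -8 - (-4)*u = -8 + 4*u)
M = -37/2 (M = 9/8 + (-89 - 1*68)/8 = 9/8 + (-89 - 68)/8 = 9/8 + (⅛)*(-157) = 9/8 - 157/8 = -37/2 ≈ -18.500)
f(m) = m^(3/2)/6 (f(m) = (m*√m)/6 = m^(3/2)/6)
f(M) - w(-61) = (-37/2)^(3/2)/6 - (-8 + 4*(-61)) = (-37*I*√74/4)/6 - (-8 - 244) = -37*I*√74/24 - 1*(-252) = -37*I*√74/24 + 252 = 252 - 37*I*√74/24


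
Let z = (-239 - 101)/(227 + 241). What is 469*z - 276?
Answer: -72157/117 ≈ -616.73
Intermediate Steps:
z = -85/117 (z = -340/468 = -340*1/468 = -85/117 ≈ -0.72650)
469*z - 276 = 469*(-85/117) - 276 = -39865/117 - 276 = -72157/117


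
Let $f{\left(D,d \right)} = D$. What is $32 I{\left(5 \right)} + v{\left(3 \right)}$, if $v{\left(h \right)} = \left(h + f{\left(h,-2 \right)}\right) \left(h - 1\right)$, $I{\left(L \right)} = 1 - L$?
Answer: $-116$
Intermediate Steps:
$v{\left(h \right)} = 2 h \left(-1 + h\right)$ ($v{\left(h \right)} = \left(h + h\right) \left(h - 1\right) = 2 h \left(-1 + h\right)$)
$32 I{\left(5 \right)} + v{\left(3 \right)} = 32 \left(1 - 5\right) + 2 \cdot 3 \left(-1 + 3\right) = 32 \left(1 - 5\right) + 2 \cdot 3 \cdot 2 = 32 \left(-4\right) + 12 = -128 + 12 = -116$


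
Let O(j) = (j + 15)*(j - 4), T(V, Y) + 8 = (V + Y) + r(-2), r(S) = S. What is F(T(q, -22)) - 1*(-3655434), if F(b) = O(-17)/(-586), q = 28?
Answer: 1071042141/293 ≈ 3.6554e+6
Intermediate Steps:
T(V, Y) = -10 + V + Y (T(V, Y) = -8 + ((V + Y) - 2) = -8 + (-2 + V + Y) = -10 + V + Y)
O(j) = (-4 + j)*(15 + j) (O(j) = (15 + j)*(-4 + j) = (-4 + j)*(15 + j))
F(b) = -21/293 (F(b) = (-60 + (-17)**2 + 11*(-17))/(-586) = (-60 + 289 - 187)*(-1/586) = 42*(-1/586) = -21/293)
F(T(q, -22)) - 1*(-3655434) = -21/293 - 1*(-3655434) = -21/293 + 3655434 = 1071042141/293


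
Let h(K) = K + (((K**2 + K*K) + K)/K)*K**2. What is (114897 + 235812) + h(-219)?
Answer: -20608467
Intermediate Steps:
h(K) = K + K*(K + 2*K**2) (h(K) = K + (((K**2 + K**2) + K)/K)*K**2 = K + ((2*K**2 + K)/K)*K**2 = K + ((K + 2*K**2)/K)*K**2 = K + K*(K + 2*K**2))
(114897 + 235812) + h(-219) = (114897 + 235812) - 219*(1 - 219 + 2*(-219)**2) = 350709 - 219*(1 - 219 + 2*47961) = 350709 - 219*(1 - 219 + 95922) = 350709 - 219*95704 = 350709 - 20959176 = -20608467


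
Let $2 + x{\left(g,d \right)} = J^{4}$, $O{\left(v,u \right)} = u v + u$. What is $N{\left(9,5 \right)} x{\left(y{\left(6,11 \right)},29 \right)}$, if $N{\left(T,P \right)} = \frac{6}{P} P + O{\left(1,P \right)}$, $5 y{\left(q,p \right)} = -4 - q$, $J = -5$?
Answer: $9968$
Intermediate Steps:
$O{\left(v,u \right)} = u + u v$
$y{\left(q,p \right)} = - \frac{4}{5} - \frac{q}{5}$ ($y{\left(q,p \right)} = \frac{-4 - q}{5} = - \frac{4}{5} - \frac{q}{5}$)
$x{\left(g,d \right)} = 623$ ($x{\left(g,d \right)} = -2 + \left(-5\right)^{4} = -2 + 625 = 623$)
$N{\left(T,P \right)} = 6 + 2 P$ ($N{\left(T,P \right)} = \frac{6}{P} P + P \left(1 + 1\right) = 6 + P 2 = 6 + 2 P$)
$N{\left(9,5 \right)} x{\left(y{\left(6,11 \right)},29 \right)} = \left(6 + 2 \cdot 5\right) 623 = \left(6 + 10\right) 623 = 16 \cdot 623 = 9968$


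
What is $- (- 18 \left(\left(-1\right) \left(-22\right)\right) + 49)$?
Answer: $347$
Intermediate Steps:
$- (- 18 \left(\left(-1\right) \left(-22\right)\right) + 49) = - (\left(-18\right) 22 + 49) = - (-396 + 49) = \left(-1\right) \left(-347\right) = 347$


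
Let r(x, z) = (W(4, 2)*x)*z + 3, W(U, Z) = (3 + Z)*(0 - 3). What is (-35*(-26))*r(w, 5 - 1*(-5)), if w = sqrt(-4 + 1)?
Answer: 2730 - 136500*I*sqrt(3) ≈ 2730.0 - 2.3643e+5*I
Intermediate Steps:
W(U, Z) = -9 - 3*Z (W(U, Z) = (3 + Z)*(-3) = -9 - 3*Z)
w = I*sqrt(3) (w = sqrt(-3) = I*sqrt(3) ≈ 1.732*I)
r(x, z) = 3 - 15*x*z (r(x, z) = ((-9 - 3*2)*x)*z + 3 = ((-9 - 6)*x)*z + 3 = (-15*x)*z + 3 = -15*x*z + 3 = 3 - 15*x*z)
(-35*(-26))*r(w, 5 - 1*(-5)) = (-35*(-26))*(3 - 15*I*sqrt(3)*(5 - 1*(-5))) = 910*(3 - 15*I*sqrt(3)*(5 + 5)) = 910*(3 - 15*I*sqrt(3)*10) = 910*(3 - 150*I*sqrt(3)) = 2730 - 136500*I*sqrt(3)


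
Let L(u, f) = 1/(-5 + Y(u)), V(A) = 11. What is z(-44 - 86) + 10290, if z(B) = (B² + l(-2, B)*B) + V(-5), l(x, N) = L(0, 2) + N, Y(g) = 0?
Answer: 44127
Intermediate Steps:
L(u, f) = -⅕ (L(u, f) = 1/(-5 + 0) = 1/(-5) = -⅕)
l(x, N) = -⅕ + N
z(B) = 11 + B² + B*(-⅕ + B) (z(B) = (B² + (-⅕ + B)*B) + 11 = (B² + B*(-⅕ + B)) + 11 = 11 + B² + B*(-⅕ + B))
z(-44 - 86) + 10290 = (11 + 2*(-44 - 86)² - (-44 - 86)/5) + 10290 = (11 + 2*(-130)² - ⅕*(-130)) + 10290 = (11 + 2*16900 + 26) + 10290 = (11 + 33800 + 26) + 10290 = 33837 + 10290 = 44127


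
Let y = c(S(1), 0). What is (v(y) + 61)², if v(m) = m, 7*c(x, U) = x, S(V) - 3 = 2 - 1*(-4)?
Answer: 190096/49 ≈ 3879.5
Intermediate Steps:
S(V) = 9 (S(V) = 3 + (2 - 1*(-4)) = 3 + (2 + 4) = 3 + 6 = 9)
c(x, U) = x/7
y = 9/7 (y = (⅐)*9 = 9/7 ≈ 1.2857)
(v(y) + 61)² = (9/7 + 61)² = (436/7)² = 190096/49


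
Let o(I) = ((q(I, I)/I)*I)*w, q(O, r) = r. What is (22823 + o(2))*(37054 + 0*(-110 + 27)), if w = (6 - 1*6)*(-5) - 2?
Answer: 845535226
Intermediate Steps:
w = -2 (w = (6 - 6)*(-5) - 2 = 0*(-5) - 2 = 0 - 2 = -2)
o(I) = -2*I (o(I) = ((I/I)*I)*(-2) = (1*I)*(-2) = I*(-2) = -2*I)
(22823 + o(2))*(37054 + 0*(-110 + 27)) = (22823 - 2*2)*(37054 + 0*(-110 + 27)) = (22823 - 4)*(37054 + 0*(-83)) = 22819*(37054 + 0) = 22819*37054 = 845535226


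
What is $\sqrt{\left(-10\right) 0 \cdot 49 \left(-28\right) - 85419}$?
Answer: $3 i \sqrt{9491} \approx 292.27 i$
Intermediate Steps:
$\sqrt{\left(-10\right) 0 \cdot 49 \left(-28\right) - 85419} = \sqrt{0 \cdot 49 \left(-28\right) - 85419} = \sqrt{0 \left(-28\right) - 85419} = \sqrt{0 - 85419} = \sqrt{-85419} = 3 i \sqrt{9491}$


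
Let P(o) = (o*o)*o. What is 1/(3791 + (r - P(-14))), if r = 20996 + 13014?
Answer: 1/40545 ≈ 2.4664e-5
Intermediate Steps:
r = 34010
P(o) = o**3 (P(o) = o**2*o = o**3)
1/(3791 + (r - P(-14))) = 1/(3791 + (34010 - 1*(-14)**3)) = 1/(3791 + (34010 - 1*(-2744))) = 1/(3791 + (34010 + 2744)) = 1/(3791 + 36754) = 1/40545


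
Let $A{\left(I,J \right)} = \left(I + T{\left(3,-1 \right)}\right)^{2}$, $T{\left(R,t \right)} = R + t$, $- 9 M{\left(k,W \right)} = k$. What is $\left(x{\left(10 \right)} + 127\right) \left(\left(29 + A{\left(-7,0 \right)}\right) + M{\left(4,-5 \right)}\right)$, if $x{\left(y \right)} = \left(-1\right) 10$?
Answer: $6266$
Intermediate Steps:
$M{\left(k,W \right)} = - \frac{k}{9}$
$x{\left(y \right)} = -10$
$A{\left(I,J \right)} = \left(2 + I\right)^{2}$ ($A{\left(I,J \right)} = \left(I + \left(3 - 1\right)\right)^{2} = \left(I + 2\right)^{2} = \left(2 + I\right)^{2}$)
$\left(x{\left(10 \right)} + 127\right) \left(\left(29 + A{\left(-7,0 \right)}\right) + M{\left(4,-5 \right)}\right) = \left(-10 + 127\right) \left(\left(29 + \left(2 - 7\right)^{2}\right) - \frac{4}{9}\right) = 117 \left(\left(29 + \left(-5\right)^{2}\right) - \frac{4}{9}\right) = 117 \left(\left(29 + 25\right) - \frac{4}{9}\right) = 117 \left(54 - \frac{4}{9}\right) = 117 \cdot \frac{482}{9} = 6266$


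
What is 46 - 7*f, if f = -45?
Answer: 361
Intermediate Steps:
46 - 7*f = 46 - 7*(-45) = 46 + 315 = 361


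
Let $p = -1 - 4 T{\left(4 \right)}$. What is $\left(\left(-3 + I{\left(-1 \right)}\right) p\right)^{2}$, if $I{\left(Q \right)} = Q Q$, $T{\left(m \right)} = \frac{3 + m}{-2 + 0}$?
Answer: $676$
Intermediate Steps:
$T{\left(m \right)} = - \frac{3}{2} - \frac{m}{2}$ ($T{\left(m \right)} = \frac{3 + m}{-2} = \left(3 + m\right) \left(- \frac{1}{2}\right) = - \frac{3}{2} - \frac{m}{2}$)
$p = 13$ ($p = -1 - 4 \left(- \frac{3}{2} - 2\right) = -1 - -14 = -1 + 14 = 13$)
$I{\left(Q \right)} = Q^{2}$
$\left(\left(-3 + I{\left(-1 \right)}\right) p\right)^{2} = \left(\left(-3 + \left(-1\right)^{2}\right) 13\right)^{2} = \left(\left(-3 + 1\right) 13\right)^{2} = \left(\left(-2\right) 13\right)^{2} = \left(-26\right)^{2} = 676$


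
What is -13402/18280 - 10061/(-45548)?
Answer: -26657451/52038590 ≈ -0.51226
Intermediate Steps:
-13402/18280 - 10061/(-45548) = -13402*1/18280 - 10061*(-1/45548) = -6701/9140 + 10061/45548 = -26657451/52038590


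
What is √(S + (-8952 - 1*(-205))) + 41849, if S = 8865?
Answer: 41849 + √118 ≈ 41860.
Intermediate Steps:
√(S + (-8952 - 1*(-205))) + 41849 = √(8865 + (-8952 - 1*(-205))) + 41849 = √(8865 + (-8952 + 205)) + 41849 = √(8865 - 8747) + 41849 = √118 + 41849 = 41849 + √118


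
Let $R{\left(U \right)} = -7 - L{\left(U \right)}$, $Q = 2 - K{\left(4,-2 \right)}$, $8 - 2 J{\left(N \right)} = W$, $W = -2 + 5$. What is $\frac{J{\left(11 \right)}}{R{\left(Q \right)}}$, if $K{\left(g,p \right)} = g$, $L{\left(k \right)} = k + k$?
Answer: $- \frac{5}{6} \approx -0.83333$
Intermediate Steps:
$L{\left(k \right)} = 2 k$
$W = 3$
$J{\left(N \right)} = \frac{5}{2}$ ($J{\left(N \right)} = 4 - \frac{3}{2} = \frac{5}{2}$)
$Q = -2$ ($Q = 2 - 4 = -2$)
$R{\left(U \right)} = -7 - 2 U$
$\frac{J{\left(11 \right)}}{R{\left(Q \right)}} = \frac{5}{2 \left(-7 - -4\right)} = \frac{5}{2 \left(-7 + 4\right)} = \frac{5}{2 \left(-3\right)} = \frac{5}{2} \left(- \frac{1}{3}\right) = - \frac{5}{6}$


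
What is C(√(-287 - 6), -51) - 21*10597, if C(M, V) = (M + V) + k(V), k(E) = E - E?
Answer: -222588 + I*√293 ≈ -2.2259e+5 + 17.117*I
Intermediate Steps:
k(E) = 0
C(M, V) = M + V (C(M, V) = (M + V) + 0 = M + V)
C(√(-287 - 6), -51) - 21*10597 = (√(-287 - 6) - 51) - 21*10597 = (√(-293) - 51) - 222537 = (I*√293 - 51) - 222537 = (-51 + I*√293) - 222537 = -222588 + I*√293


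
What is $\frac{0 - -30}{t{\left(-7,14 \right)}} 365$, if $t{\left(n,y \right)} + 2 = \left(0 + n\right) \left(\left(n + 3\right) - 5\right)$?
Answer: $\frac{10950}{61} \approx 179.51$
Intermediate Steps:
$t{\left(n,y \right)} = -2 + n \left(-2 + n\right)$ ($t{\left(n,y \right)} = -2 + \left(0 + n\right) \left(\left(n + 3\right) - 5\right) = -2 + n \left(\left(3 + n\right) - 5\right) = -2 + n \left(-2 + n\right)$)
$\frac{0 - -30}{t{\left(-7,14 \right)}} 365 = \frac{0 - -30}{-2 + \left(-7\right)^{2} - -14} \cdot 365 = \frac{0 + 30}{-2 + 49 + 14} \cdot 365 = \frac{30}{61} \cdot 365 = \frac{10950}{61}$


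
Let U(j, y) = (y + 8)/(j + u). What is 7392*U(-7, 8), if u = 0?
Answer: -16896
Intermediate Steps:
U(j, y) = (8 + y)/j (U(j, y) = (y + 8)/(j + 0) = (8 + y)/j)
7392*U(-7, 8) = 7392*((8 + 8)/(-7)) = 7392*(-⅐*16) = 7392*(-16/7) = -16896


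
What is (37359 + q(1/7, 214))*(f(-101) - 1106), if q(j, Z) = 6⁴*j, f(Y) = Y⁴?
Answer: 27347719259655/7 ≈ 3.9068e+12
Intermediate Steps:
q(j, Z) = 1296*j
(37359 + q(1/7, 214))*(f(-101) - 1106) = (37359 + 1296/7)*((-101)⁴ - 1106) = (37359 + 1296*(⅐))*(104060401 - 1106) = (37359 + 1296/7)*104059295 = (262809/7)*104059295 = 27347719259655/7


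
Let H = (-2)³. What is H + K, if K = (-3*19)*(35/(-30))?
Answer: 117/2 ≈ 58.500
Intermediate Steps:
H = -8
K = 133/2 (K = -1995*(-1)/30 = -57*(-7/6) = 133/2 ≈ 66.500)
H + K = -8 + 133/2 = 117/2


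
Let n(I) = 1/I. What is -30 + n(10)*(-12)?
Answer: -156/5 ≈ -31.200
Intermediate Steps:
-30 + n(10)*(-12) = -30 - 12/10 = -30 + (1/10)*(-12) = -30 - 6/5 = -156/5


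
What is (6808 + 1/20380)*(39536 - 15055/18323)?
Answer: 100508782870056993/373422740 ≈ 2.6916e+8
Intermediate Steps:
(6808 + 1/20380)*(39536 - 15055/18323) = (6808 + 1/20380)*(39536 - 15055*1/18323) = 138747041*(39536 - 15055/18323)/20380 = (138747041/20380)*(724403073/18323) = 100508782870056993/373422740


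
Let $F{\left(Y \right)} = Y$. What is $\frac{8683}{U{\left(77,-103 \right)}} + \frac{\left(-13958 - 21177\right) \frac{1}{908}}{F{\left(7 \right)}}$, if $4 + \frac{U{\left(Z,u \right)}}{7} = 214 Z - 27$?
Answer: $- \frac{81425883}{14933876} \approx -5.4524$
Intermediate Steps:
$U{\left(Z,u \right)} = -217 + 1498 Z$ ($U{\left(Z,u \right)} = -28 + 7 \left(214 Z - 27\right) = -28 + 7 \left(-27 + 214 Z\right) = -28 + \left(-189 + 1498 Z\right) = -217 + 1498 Z$)
$\frac{8683}{U{\left(77,-103 \right)}} + \frac{\left(-13958 - 21177\right) \frac{1}{908}}{F{\left(7 \right)}} = \frac{8683}{-217 + 1498 \cdot 77} + \frac{\left(-13958 - 21177\right) \frac{1}{908}}{7} = \frac{8683}{-217 + 115346} + \left(-35135\right) \frac{1}{908} \cdot \frac{1}{7} = \frac{8683}{115129} - \frac{35135}{6356} = - \frac{81425883}{14933876}$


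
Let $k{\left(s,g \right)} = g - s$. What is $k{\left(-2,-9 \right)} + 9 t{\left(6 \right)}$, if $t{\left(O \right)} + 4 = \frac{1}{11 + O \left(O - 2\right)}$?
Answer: $- \frac{1496}{35} \approx -42.743$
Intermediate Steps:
$t{\left(O \right)} = -4 + \frac{1}{11 + O \left(-2 + O\right)}$ ($t{\left(O \right)} = -4 + \frac{1}{11 + O \left(O - 2\right)} = -4 + \frac{1}{11 + O \left(-2 + O\right)}$)
$k{\left(-2,-9 \right)} + 9 t{\left(6 \right)} = \left(-9 - -2\right) + 9 \frac{-43 - 4 \cdot 6^{2} + 8 \cdot 6}{11 + 6^{2} - 12} = \left(-9 + 2\right) + 9 \frac{-43 - 144 + 48}{11 + 36 - 12} = -7 + 9 \frac{-43 - 144 + 48}{35} = -7 + 9 \cdot \frac{1}{35} \left(-139\right) = -7 + 9 \left(- \frac{139}{35}\right) = -7 - \frac{1251}{35} = - \frac{1496}{35}$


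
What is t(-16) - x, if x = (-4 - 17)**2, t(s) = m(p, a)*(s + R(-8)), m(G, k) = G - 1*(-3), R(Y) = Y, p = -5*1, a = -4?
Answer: -393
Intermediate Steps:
p = -5
m(G, k) = 3 + G (m(G, k) = G + 3 = 3 + G)
t(s) = 16 - 2*s (t(s) = (3 - 5)*(s - 8) = -2*(-8 + s) = 16 - 2*s)
x = 441 (x = (-21)**2 = 441)
t(-16) - x = (16 - 2*(-16)) - 1*441 = (16 + 32) - 441 = 48 - 441 = -393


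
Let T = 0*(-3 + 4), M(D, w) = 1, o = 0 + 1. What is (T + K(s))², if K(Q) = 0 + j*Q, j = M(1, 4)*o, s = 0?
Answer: 0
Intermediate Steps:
o = 1
j = 1 (j = 1*1 = 1)
T = 0 (T = 0*1 = 0)
K(Q) = Q (K(Q) = 0 + 1*Q = 0 + Q = Q)
(T + K(s))² = (0 + 0)² = 0² = 0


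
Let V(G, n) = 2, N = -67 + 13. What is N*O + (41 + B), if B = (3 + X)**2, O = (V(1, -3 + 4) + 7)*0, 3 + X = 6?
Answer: 77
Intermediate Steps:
X = 3 (X = -3 + 6 = 3)
N = -54
O = 0 (O = (2 + 7)*0 = 9*0 = 0)
B = 36 (B = (3 + 3)**2 = 6**2 = 36)
N*O + (41 + B) = -54*0 + (41 + 36) = 0 + 77 = 77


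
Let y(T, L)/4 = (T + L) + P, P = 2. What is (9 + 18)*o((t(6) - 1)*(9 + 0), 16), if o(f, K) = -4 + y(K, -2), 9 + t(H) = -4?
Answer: 1620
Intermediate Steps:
y(T, L) = 8 + 4*L + 4*T (y(T, L) = 4*((T + L) + 2) = 4*((L + T) + 2) = 4*(2 + L + T) = 8 + 4*L + 4*T)
t(H) = -13 (t(H) = -9 - 4 = -13)
o(f, K) = -4 + 4*K (o(f, K) = -4 + (8 + 4*(-2) + 4*K) = -4 + (8 - 8 + 4*K) = -4 + 4*K)
(9 + 18)*o((t(6) - 1)*(9 + 0), 16) = (9 + 18)*(-4 + 4*16) = 27*(-4 + 64) = 27*60 = 1620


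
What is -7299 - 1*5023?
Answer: -12322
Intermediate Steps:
-7299 - 1*5023 = -7299 - 5023 = -12322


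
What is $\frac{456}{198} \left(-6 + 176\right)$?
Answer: $\frac{12920}{33} \approx 391.52$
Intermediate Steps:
$\frac{456}{198} \left(-6 + 176\right) = 456 \cdot \frac{1}{198} \cdot 170 = \frac{76}{33} \cdot 170 = \frac{12920}{33}$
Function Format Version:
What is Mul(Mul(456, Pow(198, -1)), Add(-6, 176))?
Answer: Rational(12920, 33) ≈ 391.52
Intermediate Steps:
Mul(Mul(456, Pow(198, -1)), Add(-6, 176)) = Mul(Mul(456, Rational(1, 198)), 170) = Mul(Rational(76, 33), 170) = Rational(12920, 33)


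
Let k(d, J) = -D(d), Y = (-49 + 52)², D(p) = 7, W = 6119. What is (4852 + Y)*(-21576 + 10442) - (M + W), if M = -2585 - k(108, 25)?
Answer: -54125915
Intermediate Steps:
Y = 9 (Y = 3² = 9)
k(d, J) = -7 (k(d, J) = -1*7 = -7)
M = -2578 (M = -2585 - 1*(-7) = -2585 + 7 = -2578)
(4852 + Y)*(-21576 + 10442) - (M + W) = (4852 + 9)*(-21576 + 10442) - (-2578 + 6119) = 4861*(-11134) - 1*3541 = -54122374 - 3541 = -54125915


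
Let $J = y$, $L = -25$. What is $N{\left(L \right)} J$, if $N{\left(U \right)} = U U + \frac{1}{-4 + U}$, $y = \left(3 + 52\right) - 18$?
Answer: $\frac{670588}{29} \approx 23124.0$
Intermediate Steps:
$y = 37$ ($y = 55 - 18 = 37$)
$J = 37$
$N{\left(U \right)} = U^{2} + \frac{1}{-4 + U}$
$N{\left(L \right)} J = \frac{1 + \left(-25\right)^{3} - 4 \left(-25\right)^{2}}{-4 - 25} \cdot 37 = \frac{1 - 15625 - 2500}{-29} \cdot 37 = - \frac{1 - 15625 - 2500}{29} \cdot 37 = \left(- \frac{1}{29}\right) \left(-18124\right) 37 = \frac{18124}{29} \cdot 37 = \frac{670588}{29}$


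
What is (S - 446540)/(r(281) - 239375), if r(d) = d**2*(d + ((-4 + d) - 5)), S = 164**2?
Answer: -209822/21713029 ≈ -0.0096634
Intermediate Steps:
S = 26896
r(d) = d**2*(-9 + 2*d) (r(d) = d**2*(d + (-9 + d)) = d**2*(-9 + 2*d))
(S - 446540)/(r(281) - 239375) = (26896 - 446540)/(281**2*(-9 + 2*281) - 239375) = -419644/(78961*(-9 + 562) - 239375) = -419644/(78961*553 - 239375) = -419644/(43665433 - 239375) = -419644/43426058 = -419644*1/43426058 = -209822/21713029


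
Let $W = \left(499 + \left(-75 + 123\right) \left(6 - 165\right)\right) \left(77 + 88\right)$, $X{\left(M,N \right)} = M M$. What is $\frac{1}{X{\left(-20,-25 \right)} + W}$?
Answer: $- \frac{1}{1176545} \approx -8.4995 \cdot 10^{-7}$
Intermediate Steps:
$X{\left(M,N \right)} = M^{2}$
$W = -1176945$ ($W = \left(499 + 48 \left(-159\right)\right) 165 = \left(499 - 7632\right) 165 = \left(-7133\right) 165 = -1176945$)
$\frac{1}{X{\left(-20,-25 \right)} + W} = \frac{1}{\left(-20\right)^{2} - 1176945} = \frac{1}{400 - 1176945} = \frac{1}{-1176545} = - \frac{1}{1176545}$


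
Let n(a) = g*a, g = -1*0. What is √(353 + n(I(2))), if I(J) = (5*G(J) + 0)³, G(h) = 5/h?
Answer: √353 ≈ 18.788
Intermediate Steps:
I(J) = 15625/J³ (I(J) = (5*(5/J) + 0)³ = (25/J + 0)³ = (25/J)³ = 15625/J³)
g = 0
n(a) = 0 (n(a) = 0*a = 0)
√(353 + n(I(2))) = √(353 + 0) = √353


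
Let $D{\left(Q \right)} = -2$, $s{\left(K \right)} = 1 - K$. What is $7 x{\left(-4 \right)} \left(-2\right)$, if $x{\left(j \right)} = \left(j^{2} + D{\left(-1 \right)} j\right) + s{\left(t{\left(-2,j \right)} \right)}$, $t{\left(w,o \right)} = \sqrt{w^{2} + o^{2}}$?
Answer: $-350 + 28 \sqrt{5} \approx -287.39$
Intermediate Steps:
$t{\left(w,o \right)} = \sqrt{o^{2} + w^{2}}$
$x{\left(j \right)} = 1 + j^{2} - \sqrt{4 + j^{2}} - 2 j$ ($x{\left(j \right)} = \left(j^{2} - 2 j\right) - \left(-1 + \sqrt{j^{2} + \left(-2\right)^{2}}\right) = \left(j^{2} - 2 j\right) - \left(-1 + \sqrt{j^{2} + 4}\right) = \left(j^{2} - 2 j\right) - \left(-1 + \sqrt{4 + j^{2}}\right) = 1 + j^{2} - \sqrt{4 + j^{2}} - 2 j$)
$7 x{\left(-4 \right)} \left(-2\right) = 7 \left(1 + \left(-4\right)^{2} - \sqrt{4 + \left(-4\right)^{2}} - -8\right) \left(-2\right) = 7 \left(1 + 16 - \sqrt{4 + 16} + 8\right) \left(-2\right) = 7 \left(1 + 16 - \sqrt{20} + 8\right) \left(-2\right) = 7 \left(1 + 16 - 2 \sqrt{5} + 8\right) \left(-2\right) = 7 \left(25 - 2 \sqrt{5}\right) \left(-2\right) = \left(175 - 14 \sqrt{5}\right) \left(-2\right) = -350 + 28 \sqrt{5}$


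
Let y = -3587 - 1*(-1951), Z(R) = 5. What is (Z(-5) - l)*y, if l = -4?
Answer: -14724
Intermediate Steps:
y = -1636 (y = -3587 + 1951 = -1636)
(Z(-5) - l)*y = (5 - 1*(-4))*(-1636) = (5 + 4)*(-1636) = 9*(-1636) = -14724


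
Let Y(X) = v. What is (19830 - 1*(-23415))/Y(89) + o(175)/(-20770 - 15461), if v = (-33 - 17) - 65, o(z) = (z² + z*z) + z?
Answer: -8071146/21367 ≈ -377.74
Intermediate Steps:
o(z) = z + 2*z² (o(z) = (z² + z²) + z = 2*z² + z = z + 2*z²)
v = -115 (v = -50 - 65 = -115)
Y(X) = -115
(19830 - 1*(-23415))/Y(89) + o(175)/(-20770 - 15461) = (19830 - 1*(-23415))/(-115) + (175*(1 + 2*175))/(-20770 - 15461) = (19830 + 23415)*(-1/115) + (175*(1 + 350))/(-36231) = 43245*(-1/115) + (175*351)*(-1/36231) = -8649/23 + 61425*(-1/36231) = -8649/23 - 1575/929 = -8071146/21367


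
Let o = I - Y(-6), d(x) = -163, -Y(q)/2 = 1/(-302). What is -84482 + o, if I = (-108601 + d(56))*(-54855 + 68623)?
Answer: -226129632335/151 ≈ -1.4975e+9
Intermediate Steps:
Y(q) = 1/151 (Y(q) = -2/(-302) = -2*(-1/302) = 1/151)
I = -1497462752 (I = (-108601 - 163)*(-54855 + 68623) = -108764*13768 = -1497462752)
o = -226116875553/151 (o = -1497462752 - 1*1/151 = -1497462752 - 1/151 = -226116875553/151 ≈ -1.4975e+9)
-84482 + o = -84482 - 226116875553/151 = -226129632335/151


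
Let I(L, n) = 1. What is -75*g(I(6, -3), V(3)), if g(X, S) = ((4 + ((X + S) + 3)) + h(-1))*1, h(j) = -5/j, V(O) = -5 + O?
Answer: -825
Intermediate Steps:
g(X, S) = 12 + S + X (g(X, S) = ((4 + ((X + S) + 3)) - 5/(-1))*1 = ((4 + ((S + X) + 3)) - 5*(-1))*1 = ((4 + (3 + S + X)) + 5)*1 = ((7 + S + X) + 5)*1 = (12 + S + X)*1 = 12 + S + X)
-75*g(I(6, -3), V(3)) = -75*(12 + (-5 + 3) + 1) = -75*(12 - 2 + 1) = -75*11 = -825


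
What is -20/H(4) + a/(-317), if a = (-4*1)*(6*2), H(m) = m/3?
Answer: -4707/317 ≈ -14.849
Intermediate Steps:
H(m) = m/3 (H(m) = m*(1/3) = m/3)
a = -48 (a = -4*12 = -48)
-20/H(4) + a/(-317) = -20/((1/3)*4) - 48/(-317) = -20/4/3 - 48*(-1/317) = -20*3/4 + 48/317 = -15 + 48/317 = -4707/317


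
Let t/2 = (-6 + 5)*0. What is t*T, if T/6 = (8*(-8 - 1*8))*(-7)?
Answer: 0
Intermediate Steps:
T = 5376 (T = 6*((8*(-8 - 1*8))*(-7)) = 6*((8*(-8 - 8))*(-7)) = 6*((8*(-16))*(-7)) = 6*(-128*(-7)) = 6*896 = 5376)
t = 0 (t = 2*((-6 + 5)*0) = 2*(-1*0) = 2*0 = 0)
t*T = 0*5376 = 0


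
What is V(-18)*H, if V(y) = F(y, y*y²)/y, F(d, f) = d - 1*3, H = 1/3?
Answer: 7/18 ≈ 0.38889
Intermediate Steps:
H = ⅓ ≈ 0.33333
F(d, f) = -3 + d (F(d, f) = d - 3 = -3 + d)
V(y) = (-3 + y)/y
V(-18)*H = ((-3 - 18)/(-18))*(⅓) = -1/18*(-21)*(⅓) = (7/6)*(⅓) = 7/18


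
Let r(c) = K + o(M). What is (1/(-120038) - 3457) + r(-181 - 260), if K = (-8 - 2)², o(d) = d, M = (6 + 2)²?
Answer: -395285135/120038 ≈ -3293.0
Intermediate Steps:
M = 64 (M = 8² = 64)
K = 100 (K = (-10)² = 100)
r(c) = 164 (r(c) = 100 + 64 = 164)
(1/(-120038) - 3457) + r(-181 - 260) = (1/(-120038) - 3457) + 164 = (-1/120038 - 3457) + 164 = -414971367/120038 + 164 = -395285135/120038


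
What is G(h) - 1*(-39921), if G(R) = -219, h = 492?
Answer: 39702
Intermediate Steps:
G(h) - 1*(-39921) = -219 - 1*(-39921) = -219 + 39921 = 39702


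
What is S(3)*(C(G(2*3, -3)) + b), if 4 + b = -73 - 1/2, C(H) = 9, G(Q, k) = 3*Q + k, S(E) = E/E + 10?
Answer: -1507/2 ≈ -753.50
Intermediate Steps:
S(E) = 11 (S(E) = 1 + 10 = 11)
G(Q, k) = k + 3*Q
b = -155/2 (b = -4 + (-73 - 1/2) = -4 - 147/2 = -155/2 ≈ -77.500)
S(3)*(C(G(2*3, -3)) + b) = 11*(9 - 155/2) = 11*(-137/2) = -1507/2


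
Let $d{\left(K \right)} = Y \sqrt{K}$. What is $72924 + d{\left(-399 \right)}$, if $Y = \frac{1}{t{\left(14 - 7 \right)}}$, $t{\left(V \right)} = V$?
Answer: $72924 + \frac{i \sqrt{399}}{7} \approx 72924.0 + 2.8536 i$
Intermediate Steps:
$Y = \frac{1}{7}$ ($Y = \frac{1}{14 - 7} = \frac{1}{7} \approx 0.14286$)
$d{\left(K \right)} = \frac{\sqrt{K}}{7}$
$72924 + d{\left(-399 \right)} = 72924 + \frac{\sqrt{-399}}{7} = 72924 + \frac{i \sqrt{399}}{7}$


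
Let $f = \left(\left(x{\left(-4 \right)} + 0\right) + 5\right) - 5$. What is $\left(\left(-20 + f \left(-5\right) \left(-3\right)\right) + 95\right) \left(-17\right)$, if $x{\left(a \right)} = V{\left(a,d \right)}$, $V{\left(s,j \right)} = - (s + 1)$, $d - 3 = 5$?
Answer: $-2040$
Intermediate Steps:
$d = 8$ ($d = 3 + 5 = 8$)
$V{\left(s,j \right)} = -1 - s$ ($V{\left(s,j \right)} = - (1 + s) = -1 - s$)
$x{\left(a \right)} = -1 - a$
$f = 3$ ($f = \left(\left(\left(-1 - -4\right) + 0\right) + 5\right) - 5 = \left(\left(\left(-1 + 4\right) + 0\right) + 5\right) - 5 = \left(\left(3 + 0\right) + 5\right) - 5 = \left(3 + 5\right) - 5 = 8 - 5 = 3$)
$\left(\left(-20 + f \left(-5\right) \left(-3\right)\right) + 95\right) \left(-17\right) = \left(\left(-20 + 3 \left(-5\right) \left(-3\right)\right) + 95\right) \left(-17\right) = \left(\left(-20 - -45\right) + 95\right) \left(-17\right) = \left(\left(-20 + 45\right) + 95\right) \left(-17\right) = \left(25 + 95\right) \left(-17\right) = 120 \left(-17\right) = -2040$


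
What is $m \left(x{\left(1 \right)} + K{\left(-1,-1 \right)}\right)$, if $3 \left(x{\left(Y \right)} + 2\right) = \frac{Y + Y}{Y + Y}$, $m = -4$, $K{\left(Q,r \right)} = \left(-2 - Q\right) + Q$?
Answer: $\frac{44}{3} \approx 14.667$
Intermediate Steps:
$K{\left(Q,r \right)} = -2$
$x{\left(Y \right)} = - \frac{5}{3}$ ($x{\left(Y \right)} = -2 + \frac{\left(Y + Y\right) \frac{1}{Y + Y}}{3} = -2 + \frac{2 Y \frac{1}{2 Y}}{3} = -2 + \frac{1}{3} \cdot 1 = -2 + \frac{1}{3} = - \frac{5}{3}$)
$m \left(x{\left(1 \right)} + K{\left(-1,-1 \right)}\right) = - 4 \left(- \frac{5}{3} - 2\right) = \left(-4\right) \left(- \frac{11}{3}\right) = \frac{44}{3}$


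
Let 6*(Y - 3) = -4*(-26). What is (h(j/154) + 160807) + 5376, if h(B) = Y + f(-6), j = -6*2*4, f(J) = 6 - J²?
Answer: 498520/3 ≈ 1.6617e+5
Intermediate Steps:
j = -48 (j = -12*4 = -48)
Y = 61/3 (Y = 3 + (-4*(-26))/6 = 3 + (⅙)*104 = 3 + 52/3 = 61/3 ≈ 20.333)
h(B) = -29/3 (h(B) = 61/3 + (6 - 1*(-6)²) = 61/3 + (6 - 1*36) = 61/3 + (6 - 36) = 61/3 - 30 = -29/3)
(h(j/154) + 160807) + 5376 = (-29/3 + 160807) + 5376 = 482392/3 + 5376 = 498520/3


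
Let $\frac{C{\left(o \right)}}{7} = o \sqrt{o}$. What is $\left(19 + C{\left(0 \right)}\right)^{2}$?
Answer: $361$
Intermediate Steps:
$C{\left(o \right)} = 7 o^{\frac{3}{2}}$ ($C{\left(o \right)} = 7 o \sqrt{o} = 7 o^{\frac{3}{2}}$)
$\left(19 + C{\left(0 \right)}\right)^{2} = \left(19 + 7 \cdot 0^{\frac{3}{2}}\right)^{2} = \left(19 + 7 \cdot 0\right)^{2} = \left(19 + 0\right)^{2} = 19^{2} = 361$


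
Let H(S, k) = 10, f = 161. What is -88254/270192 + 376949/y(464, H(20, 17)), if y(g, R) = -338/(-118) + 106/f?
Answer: 161242823021365/1506905816 ≈ 1.0700e+5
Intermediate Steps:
y(g, R) = 33463/9499 (y(g, R) = -338/(-118) + 106/161 = -338*(-1/118) + 106*(1/161) = 169/59 + 106/161 = 33463/9499)
-88254/270192 + 376949/y(464, H(20, 17)) = -88254/270192 + 376949/(33463/9499) = -88254*1/270192 + 376949*(9499/33463) = -14709/45032 + 3580638551/33463 = 161242823021365/1506905816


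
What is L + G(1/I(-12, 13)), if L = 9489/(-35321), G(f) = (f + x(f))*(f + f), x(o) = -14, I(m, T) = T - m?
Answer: -30584683/22075625 ≈ -1.3855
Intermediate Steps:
G(f) = 2*f*(-14 + f) (G(f) = (f - 14)*(f + f) = (-14 + f)*(2*f) = 2*f*(-14 + f))
L = -9489/35321 (L = 9489*(-1/35321) = -9489/35321 ≈ -0.26865)
L + G(1/I(-12, 13)) = -9489/35321 + 2*(-14 + 1/(13 - 1*(-12)))/(13 - 1*(-12)) = -9489/35321 + 2*(-14 + 1/(13 + 12))/(13 + 12) = -9489/35321 + 2*(-14 + 1/25)/25 = -9489/35321 + 2*(1/25)*(-14 + 1/25) = -9489/35321 + 2*(1/25)*(-349/25) = -9489/35321 - 698/625 = -30584683/22075625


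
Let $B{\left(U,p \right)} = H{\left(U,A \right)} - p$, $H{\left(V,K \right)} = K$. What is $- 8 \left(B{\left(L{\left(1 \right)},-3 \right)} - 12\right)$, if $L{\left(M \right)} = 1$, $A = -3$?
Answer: $96$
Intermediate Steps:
$B{\left(U,p \right)} = -3 - p$
$- 8 \left(B{\left(L{\left(1 \right)},-3 \right)} - 12\right) = - 8 \left(\left(-3 - -3\right) - 12\right) = - 8 \left(\left(-3 + 3\right) - 12\right) = - 8 \left(0 - 12\right) = \left(-8\right) \left(-12\right) = 96$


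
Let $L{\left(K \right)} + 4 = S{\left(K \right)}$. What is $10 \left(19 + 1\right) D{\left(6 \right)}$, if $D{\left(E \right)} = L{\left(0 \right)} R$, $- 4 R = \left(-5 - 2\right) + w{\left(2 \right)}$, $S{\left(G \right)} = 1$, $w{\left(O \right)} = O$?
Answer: $-750$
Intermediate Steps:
$L{\left(K \right)} = -3$ ($L{\left(K \right)} = -4 + 1 = -3$)
$R = \frac{5}{4}$ ($R = - \frac{\left(-5 - 2\right) + 2}{4} = - \frac{-7 + 2}{4} = \left(- \frac{1}{4}\right) \left(-5\right) = \frac{5}{4} \approx 1.25$)
$D{\left(E \right)} = - \frac{15}{4}$ ($D{\left(E \right)} = \left(-3\right) \frac{5}{4} = - \frac{15}{4}$)
$10 \left(19 + 1\right) D{\left(6 \right)} = 10 \left(19 + 1\right) \left(- \frac{15}{4}\right) = 10 \cdot 20 \left(- \frac{15}{4}\right) = 10 \left(-75\right) = -750$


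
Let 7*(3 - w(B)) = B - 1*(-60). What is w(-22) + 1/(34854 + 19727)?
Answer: -927870/382067 ≈ -2.4286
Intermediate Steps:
w(B) = -39/7 - B/7 (w(B) = 3 - (B - 1*(-60))/7 = 3 - (B + 60)/7 = 3 - (60 + B)/7 = 3 + (-60/7 - B/7) = -39/7 - B/7)
w(-22) + 1/(34854 + 19727) = (-39/7 - ⅐*(-22)) + 1/(34854 + 19727) = (-39/7 + 22/7) + 1/54581 = -17/7 + 1/54581 = -927870/382067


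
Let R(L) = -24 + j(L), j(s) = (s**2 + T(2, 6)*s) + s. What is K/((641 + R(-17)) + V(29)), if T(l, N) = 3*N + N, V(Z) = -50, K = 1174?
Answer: 1174/431 ≈ 2.7239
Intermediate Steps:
T(l, N) = 4*N
j(s) = s**2 + 25*s (j(s) = (s**2 + (4*6)*s) + s = (s**2 + 24*s) + s = s**2 + 25*s)
R(L) = -24 + L*(25 + L)
K/((641 + R(-17)) + V(29)) = 1174/((641 + (-24 - 17*(25 - 17))) - 50) = 1174/((641 + (-24 - 17*8)) - 50) = 1174/((641 + (-24 - 136)) - 50) = 1174/((641 - 160) - 50) = 1174/(481 - 50) = 1174/431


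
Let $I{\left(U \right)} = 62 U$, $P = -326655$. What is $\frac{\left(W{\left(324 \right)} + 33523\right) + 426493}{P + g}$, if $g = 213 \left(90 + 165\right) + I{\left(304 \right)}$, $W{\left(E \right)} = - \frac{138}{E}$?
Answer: $- \frac{24840841}{13688568} \approx -1.8147$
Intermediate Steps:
$g = 73163$ ($g = 213 \left(90 + 165\right) + 62 \cdot 304 = 213 \cdot 255 + 18848 = 54315 + 18848 = 73163$)
$\frac{\left(W{\left(324 \right)} + 33523\right) + 426493}{P + g} = \frac{\left(- \frac{138}{324} + 33523\right) + 426493}{-326655 + 73163} = \frac{\left(\left(-138\right) \frac{1}{324} + 33523\right) + 426493}{-253492} = \left(\left(- \frac{23}{54} + 33523\right) + 426493\right) \left(- \frac{1}{253492}\right) = \left(\frac{1810219}{54} + 426493\right) \left(- \frac{1}{253492}\right) = \frac{24840841}{54} \left(- \frac{1}{253492}\right) = - \frac{24840841}{13688568}$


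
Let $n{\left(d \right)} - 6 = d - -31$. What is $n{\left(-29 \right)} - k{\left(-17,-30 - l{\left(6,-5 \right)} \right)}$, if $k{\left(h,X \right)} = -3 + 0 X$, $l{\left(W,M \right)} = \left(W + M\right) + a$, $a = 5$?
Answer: $11$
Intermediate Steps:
$n{\left(d \right)} = 37 + d$ ($n{\left(d \right)} = 6 + \left(d - -31\right) = 6 + \left(d + 31\right) = 6 + \left(31 + d\right) = 37 + d$)
$l{\left(W,M \right)} = 5 + M + W$ ($l{\left(W,M \right)} = \left(W + M\right) + 5 = \left(M + W\right) + 5 = 5 + M + W$)
$k{\left(h,X \right)} = -3$ ($k{\left(h,X \right)} = -3 + 0 = -3$)
$n{\left(-29 \right)} - k{\left(-17,-30 - l{\left(6,-5 \right)} \right)} = \left(37 - 29\right) - -3 = 8 + 3 = 11$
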